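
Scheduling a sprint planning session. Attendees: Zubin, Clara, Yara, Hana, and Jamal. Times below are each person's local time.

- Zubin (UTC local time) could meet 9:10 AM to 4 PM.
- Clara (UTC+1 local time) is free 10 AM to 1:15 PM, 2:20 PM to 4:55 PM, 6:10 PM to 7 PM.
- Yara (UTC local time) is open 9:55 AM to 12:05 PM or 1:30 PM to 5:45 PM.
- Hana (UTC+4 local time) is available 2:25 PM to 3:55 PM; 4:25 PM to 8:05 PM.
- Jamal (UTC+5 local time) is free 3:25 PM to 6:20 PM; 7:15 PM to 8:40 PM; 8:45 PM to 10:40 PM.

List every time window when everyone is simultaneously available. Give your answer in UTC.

Zubin in UTC: 09:10-16:00.
Clara in UTC: 09:00-12:15, 13:20-15:55, 17:10-18:00 (subtract 1h to convert from UTC+1).
Yara in UTC: 09:55-12:05, 13:30-17:45.
Hana in UTC: 10:25-11:55, 12:25-16:05 (subtract 4h to convert from UTC+4).
Jamal in UTC: 10:25-13:20, 14:15-15:40, 15:45-17:40 (subtract 5h to convert from UTC+5).
Zubin ∩ Clara: 09:10-12:15, 13:20-15:55.
Zubin ∩ Clara ∩ Yara: 09:55-12:05, 13:30-15:55.
Zubin ∩ Clara ∩ Yara ∩ Hana: 10:25-11:55, 13:30-15:55.
Zubin ∩ Clara ∩ Yara ∩ Hana ∩ Jamal: 10:25-11:55, 14:15-15:40, 15:45-15:55.

10:25-11:55, 14:15-15:40, 15:45-15:55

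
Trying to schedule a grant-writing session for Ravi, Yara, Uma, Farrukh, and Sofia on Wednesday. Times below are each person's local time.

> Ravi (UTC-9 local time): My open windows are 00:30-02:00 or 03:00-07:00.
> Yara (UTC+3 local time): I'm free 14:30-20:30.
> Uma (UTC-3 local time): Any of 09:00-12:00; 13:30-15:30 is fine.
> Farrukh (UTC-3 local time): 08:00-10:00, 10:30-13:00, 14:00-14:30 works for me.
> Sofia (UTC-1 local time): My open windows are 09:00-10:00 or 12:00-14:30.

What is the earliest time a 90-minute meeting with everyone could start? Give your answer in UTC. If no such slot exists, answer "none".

13:30

Ravi in UTC: 09:30-11:00, 12:00-16:00 (add 9h to convert from UTC-9).
Yara in UTC: 11:30-17:30 (subtract 3h to convert from UTC+3).
Uma in UTC: 12:00-15:00, 16:30-18:30 (add 3h to convert from UTC-3).
Farrukh in UTC: 11:00-13:00, 13:30-16:00, 17:00-17:30 (add 3h to convert from UTC-3).
Sofia in UTC: 10:00-11:00, 13:00-15:30 (add 1h to convert from UTC-1).
Ravi ∩ Yara: 12:00-16:00.
Ravi ∩ Yara ∩ Uma: 12:00-15:00.
Ravi ∩ Yara ∩ Uma ∩ Farrukh: 12:00-13:00, 13:30-15:00.
Ravi ∩ Yara ∩ Uma ∩ Farrukh ∩ Sofia: 13:30-15:00.
The first common window of at least 90 minutes is 13:30-15:00, so the earliest start is 13:30.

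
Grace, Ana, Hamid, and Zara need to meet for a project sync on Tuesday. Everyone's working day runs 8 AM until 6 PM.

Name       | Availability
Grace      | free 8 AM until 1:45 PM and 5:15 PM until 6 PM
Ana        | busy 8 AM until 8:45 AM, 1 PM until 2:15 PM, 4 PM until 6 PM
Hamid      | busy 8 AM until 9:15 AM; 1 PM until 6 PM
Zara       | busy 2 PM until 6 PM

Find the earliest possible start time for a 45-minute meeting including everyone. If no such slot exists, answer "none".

Grace free: 08:00-13:45, 17:15-18:00.
Ana free: 08:45-13:00, 14:15-16:00 (invert busy blocks within the working day).
Hamid free: 09:15-13:00 (invert busy blocks within the working day).
Zara free: 08:00-14:00 (invert busy blocks within the working day).
Grace ∩ Ana: 08:45-13:00.
Grace ∩ Ana ∩ Hamid: 09:15-13:00.
Grace ∩ Ana ∩ Hamid ∩ Zara: 09:15-13:00.
The first common window of at least 45 minutes is 09:15-13:00, so the earliest start is 09:15.

09:15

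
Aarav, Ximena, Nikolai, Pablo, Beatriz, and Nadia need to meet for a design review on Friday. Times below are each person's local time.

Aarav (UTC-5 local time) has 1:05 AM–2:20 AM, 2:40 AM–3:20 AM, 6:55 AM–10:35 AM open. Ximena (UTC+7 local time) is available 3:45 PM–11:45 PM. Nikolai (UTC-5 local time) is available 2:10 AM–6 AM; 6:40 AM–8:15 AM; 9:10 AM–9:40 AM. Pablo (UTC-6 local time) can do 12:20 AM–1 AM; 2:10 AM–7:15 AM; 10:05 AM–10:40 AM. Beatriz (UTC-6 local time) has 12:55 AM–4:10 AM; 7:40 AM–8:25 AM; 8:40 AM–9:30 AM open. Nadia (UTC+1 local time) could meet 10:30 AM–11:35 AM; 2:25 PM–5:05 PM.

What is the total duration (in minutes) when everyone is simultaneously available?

Aarav in UTC: 06:05-07:20, 07:40-08:20, 11:55-15:35 (add 5h to convert from UTC-5).
Ximena in UTC: 08:45-16:45 (subtract 7h to convert from UTC+7).
Nikolai in UTC: 07:10-11:00, 11:40-13:15, 14:10-14:40 (add 5h to convert from UTC-5).
Pablo in UTC: 06:20-07:00, 08:10-13:15, 16:05-16:40 (add 6h to convert from UTC-6).
Beatriz in UTC: 06:55-10:10, 13:40-14:25, 14:40-15:30 (add 6h to convert from UTC-6).
Nadia in UTC: 09:30-10:35, 13:25-16:05 (subtract 1h to convert from UTC+1).
Aarav ∩ Ximena: 11:55-15:35.
Aarav ∩ Ximena ∩ Nikolai: 11:55-13:15, 14:10-14:40.
Aarav ∩ Ximena ∩ Nikolai ∩ Pablo: 11:55-13:15.
Aarav ∩ Ximena ∩ Nikolai ∩ Pablo ∩ Beatriz: ∅.
Aarav ∩ Ximena ∩ Nikolai ∩ Pablo ∩ Beatriz ∩ Nadia: ∅.
There is no time when everyone is free.
There is no common window, so the total is 0 minutes.

0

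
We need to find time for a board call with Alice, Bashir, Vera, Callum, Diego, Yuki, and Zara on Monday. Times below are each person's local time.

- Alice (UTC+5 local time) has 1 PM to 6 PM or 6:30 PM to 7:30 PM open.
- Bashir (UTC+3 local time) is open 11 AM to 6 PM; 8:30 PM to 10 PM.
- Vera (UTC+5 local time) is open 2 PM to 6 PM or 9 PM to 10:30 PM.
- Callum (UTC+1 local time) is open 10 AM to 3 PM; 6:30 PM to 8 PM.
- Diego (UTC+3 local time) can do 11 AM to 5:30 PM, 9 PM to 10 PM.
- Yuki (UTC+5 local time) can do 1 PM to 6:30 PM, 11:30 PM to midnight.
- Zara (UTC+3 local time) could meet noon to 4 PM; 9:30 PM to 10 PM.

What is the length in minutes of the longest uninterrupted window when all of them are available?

Alice in UTC: 08:00-13:00, 13:30-14:30 (subtract 5h to convert from UTC+5).
Bashir in UTC: 08:00-15:00, 17:30-19:00 (subtract 3h to convert from UTC+3).
Vera in UTC: 09:00-13:00, 16:00-17:30 (subtract 5h to convert from UTC+5).
Callum in UTC: 09:00-14:00, 17:30-19:00 (subtract 1h to convert from UTC+1).
Diego in UTC: 08:00-14:30, 18:00-19:00 (subtract 3h to convert from UTC+3).
Yuki in UTC: 08:00-13:30, 18:30-19:00 (subtract 5h to convert from UTC+5).
Zara in UTC: 09:00-13:00, 18:30-19:00 (subtract 3h to convert from UTC+3).
Alice ∩ Bashir: 08:00-13:00, 13:30-14:30.
Alice ∩ Bashir ∩ Vera: 09:00-13:00.
Alice ∩ Bashir ∩ Vera ∩ Callum: 09:00-13:00.
Alice ∩ Bashir ∩ Vera ∩ Callum ∩ Diego: 09:00-13:00.
Alice ∩ Bashir ∩ Vera ∩ Callum ∩ Diego ∩ Yuki: 09:00-13:00.
Alice ∩ Bashir ∩ Vera ∩ Callum ∩ Diego ∩ Yuki ∩ Zara: 09:00-13:00.
Those are the intersection windows.
The longest is 09:00-13:00 at 240 minutes.

240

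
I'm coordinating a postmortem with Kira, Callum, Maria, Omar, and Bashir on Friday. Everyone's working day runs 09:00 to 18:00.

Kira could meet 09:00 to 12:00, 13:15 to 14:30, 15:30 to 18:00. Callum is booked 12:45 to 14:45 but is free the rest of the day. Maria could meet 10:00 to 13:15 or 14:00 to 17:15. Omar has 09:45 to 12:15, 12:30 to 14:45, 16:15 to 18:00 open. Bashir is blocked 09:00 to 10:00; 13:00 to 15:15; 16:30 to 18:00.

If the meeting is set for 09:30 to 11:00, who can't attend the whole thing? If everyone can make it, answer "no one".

Kira free: 09:00-12:00, 13:15-14:30, 15:30-18:00.
Callum free: 09:00-12:45, 14:45-18:00 (invert busy blocks within the working day).
Maria free: 10:00-13:15, 14:00-17:15.
Omar free: 09:45-12:15, 12:30-14:45, 16:15-18:00.
Bashir free: 10:00-13:00, 15:15-16:30 (invert busy blocks within the working day).
Kira: free for 09:30-11:00. Callum: free for 09:30-11:00. Maria: not fully free for 09:30-11:00. Omar: not fully free for 09:30-11:00. Bashir: not fully free for 09:30-11:00.

Bashir, Maria, Omar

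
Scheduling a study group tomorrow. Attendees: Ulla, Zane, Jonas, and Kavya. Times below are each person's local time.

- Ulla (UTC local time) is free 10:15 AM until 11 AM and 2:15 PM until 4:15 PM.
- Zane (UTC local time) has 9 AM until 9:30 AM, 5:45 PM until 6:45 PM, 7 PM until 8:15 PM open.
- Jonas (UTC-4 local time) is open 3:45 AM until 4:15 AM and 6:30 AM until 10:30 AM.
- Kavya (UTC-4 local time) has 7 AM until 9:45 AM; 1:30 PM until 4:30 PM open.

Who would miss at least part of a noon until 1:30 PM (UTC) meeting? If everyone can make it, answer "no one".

Ulla in UTC: 10:15-11:00, 14:15-16:15.
Zane in UTC: 09:00-09:30, 17:45-18:45, 19:00-20:15.
Jonas in UTC: 07:45-08:15, 10:30-14:30 (add 4h to convert from UTC-4).
Kavya in UTC: 11:00-13:45, 17:30-20:30 (add 4h to convert from UTC-4).
Ulla: not fully free for 12:00-13:30. Zane: not fully free for 12:00-13:30. Jonas: free for 12:00-13:30. Kavya: free for 12:00-13:30.

Ulla, Zane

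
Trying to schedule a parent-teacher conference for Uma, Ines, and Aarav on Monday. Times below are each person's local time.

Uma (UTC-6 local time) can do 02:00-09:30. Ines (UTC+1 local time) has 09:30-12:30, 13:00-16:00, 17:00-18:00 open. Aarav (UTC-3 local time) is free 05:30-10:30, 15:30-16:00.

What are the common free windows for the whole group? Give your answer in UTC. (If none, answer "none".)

08:30-11:30, 12:00-13:30

Uma in UTC: 08:00-15:30 (add 6h to convert from UTC-6).
Ines in UTC: 08:30-11:30, 12:00-15:00, 16:00-17:00 (subtract 1h to convert from UTC+1).
Aarav in UTC: 08:30-13:30, 18:30-19:00 (add 3h to convert from UTC-3).
Uma ∩ Ines: 08:30-11:30, 12:00-15:00.
Uma ∩ Ines ∩ Aarav: 08:30-11:30, 12:00-13:30.
Those are the intersection windows.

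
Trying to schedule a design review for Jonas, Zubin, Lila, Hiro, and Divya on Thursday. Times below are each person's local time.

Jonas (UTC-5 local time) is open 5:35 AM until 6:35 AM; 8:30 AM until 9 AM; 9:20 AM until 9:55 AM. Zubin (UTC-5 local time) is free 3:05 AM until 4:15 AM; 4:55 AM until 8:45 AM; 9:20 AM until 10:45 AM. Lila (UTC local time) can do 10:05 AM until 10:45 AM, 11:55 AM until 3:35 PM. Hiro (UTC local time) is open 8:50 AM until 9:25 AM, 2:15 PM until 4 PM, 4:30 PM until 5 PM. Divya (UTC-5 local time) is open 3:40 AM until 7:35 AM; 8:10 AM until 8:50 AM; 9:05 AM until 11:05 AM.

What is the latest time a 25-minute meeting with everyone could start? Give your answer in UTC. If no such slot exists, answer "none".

14:30

Jonas in UTC: 10:35-11:35, 13:30-14:00, 14:20-14:55 (add 5h to convert from UTC-5).
Zubin in UTC: 08:05-09:15, 09:55-13:45, 14:20-15:45 (add 5h to convert from UTC-5).
Lila in UTC: 10:05-10:45, 11:55-15:35.
Hiro in UTC: 08:50-09:25, 14:15-16:00, 16:30-17:00.
Divya in UTC: 08:40-12:35, 13:10-13:50, 14:05-16:05 (add 5h to convert from UTC-5).
Jonas ∩ Zubin: 10:35-11:35, 13:30-13:45, 14:20-14:55.
Jonas ∩ Zubin ∩ Lila: 10:35-10:45, 13:30-13:45, 14:20-14:55.
Jonas ∩ Zubin ∩ Lila ∩ Hiro: 14:20-14:55.
Jonas ∩ Zubin ∩ Lila ∩ Hiro ∩ Divya: 14:20-14:55.
The last common window of at least 25 minutes is 14:20-14:55; a 25-minute meeting can start as late as 14:30 and still end by 14:55.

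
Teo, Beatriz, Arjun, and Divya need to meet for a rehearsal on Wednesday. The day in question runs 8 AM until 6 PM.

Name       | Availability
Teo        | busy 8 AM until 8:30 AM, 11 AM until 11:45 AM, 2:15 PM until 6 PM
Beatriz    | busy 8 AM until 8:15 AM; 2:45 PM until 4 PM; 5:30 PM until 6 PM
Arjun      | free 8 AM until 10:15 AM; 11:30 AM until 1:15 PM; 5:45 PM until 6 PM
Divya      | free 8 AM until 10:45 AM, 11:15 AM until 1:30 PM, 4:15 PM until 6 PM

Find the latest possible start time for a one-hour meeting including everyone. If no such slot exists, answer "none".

12:15

Teo free: 08:30-11:00, 11:45-14:15 (invert busy blocks within the working day).
Beatriz free: 08:15-14:45, 16:00-17:30 (invert busy blocks within the working day).
Arjun free: 08:00-10:15, 11:30-13:15, 17:45-18:00.
Divya free: 08:00-10:45, 11:15-13:30, 16:15-18:00.
Teo ∩ Beatriz: 08:30-11:00, 11:45-14:15.
Teo ∩ Beatriz ∩ Arjun: 08:30-10:15, 11:45-13:15.
Teo ∩ Beatriz ∩ Arjun ∩ Divya: 08:30-10:15, 11:45-13:15.
The last common window of at least 60 minutes is 11:45-13:15; a 60-minute meeting can start as late as 12:15 and still end by 13:15.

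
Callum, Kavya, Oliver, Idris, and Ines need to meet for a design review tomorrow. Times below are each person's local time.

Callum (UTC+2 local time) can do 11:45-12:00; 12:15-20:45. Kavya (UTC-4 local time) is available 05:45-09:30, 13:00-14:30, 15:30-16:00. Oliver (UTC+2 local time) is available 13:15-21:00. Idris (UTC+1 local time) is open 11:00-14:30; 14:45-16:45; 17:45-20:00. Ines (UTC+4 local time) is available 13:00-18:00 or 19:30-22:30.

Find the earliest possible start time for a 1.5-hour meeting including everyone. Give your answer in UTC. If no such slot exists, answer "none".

Callum in UTC: 09:45-10:00, 10:15-18:45 (subtract 2h to convert from UTC+2).
Kavya in UTC: 09:45-13:30, 17:00-18:30, 19:30-20:00 (add 4h to convert from UTC-4).
Oliver in UTC: 11:15-19:00 (subtract 2h to convert from UTC+2).
Idris in UTC: 10:00-13:30, 13:45-15:45, 16:45-19:00 (subtract 1h to convert from UTC+1).
Ines in UTC: 09:00-14:00, 15:30-18:30 (subtract 4h to convert from UTC+4).
Callum ∩ Kavya: 09:45-10:00, 10:15-13:30, 17:00-18:30.
Callum ∩ Kavya ∩ Oliver: 11:15-13:30, 17:00-18:30.
Callum ∩ Kavya ∩ Oliver ∩ Idris: 11:15-13:30, 17:00-18:30.
Callum ∩ Kavya ∩ Oliver ∩ Idris ∩ Ines: 11:15-13:30, 17:00-18:30.
So the common availability across everyone is 11:15-13:30, 17:00-18:30.
The first common window of at least 90 minutes is 11:15-13:30, so the earliest start is 11:15.

11:15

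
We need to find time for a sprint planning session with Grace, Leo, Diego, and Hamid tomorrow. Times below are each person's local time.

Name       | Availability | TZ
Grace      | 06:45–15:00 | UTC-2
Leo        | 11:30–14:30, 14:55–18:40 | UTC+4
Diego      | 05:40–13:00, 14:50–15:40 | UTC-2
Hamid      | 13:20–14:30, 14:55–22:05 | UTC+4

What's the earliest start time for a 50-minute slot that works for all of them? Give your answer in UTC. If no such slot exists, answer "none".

09:20

Grace in UTC: 08:45-17:00 (add 2h to convert from UTC-2).
Leo in UTC: 07:30-10:30, 10:55-14:40 (subtract 4h to convert from UTC+4).
Diego in UTC: 07:40-15:00, 16:50-17:40 (add 2h to convert from UTC-2).
Hamid in UTC: 09:20-10:30, 10:55-18:05 (subtract 4h to convert from UTC+4).
Grace ∩ Leo: 08:45-10:30, 10:55-14:40.
Grace ∩ Leo ∩ Diego: 08:45-10:30, 10:55-14:40.
Grace ∩ Leo ∩ Diego ∩ Hamid: 09:20-10:30, 10:55-14:40.
The first common window of at least 50 minutes is 09:20-10:30, so the earliest start is 09:20.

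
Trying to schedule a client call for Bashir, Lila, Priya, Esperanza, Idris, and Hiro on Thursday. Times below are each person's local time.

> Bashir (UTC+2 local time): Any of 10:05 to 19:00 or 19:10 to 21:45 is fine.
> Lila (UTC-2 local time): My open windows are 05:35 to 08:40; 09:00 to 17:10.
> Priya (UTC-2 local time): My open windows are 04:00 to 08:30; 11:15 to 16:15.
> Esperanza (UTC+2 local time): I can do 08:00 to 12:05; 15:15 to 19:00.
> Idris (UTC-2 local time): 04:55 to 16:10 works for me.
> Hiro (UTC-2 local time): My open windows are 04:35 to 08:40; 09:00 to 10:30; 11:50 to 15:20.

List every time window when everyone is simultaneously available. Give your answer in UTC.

08:05-10:05, 13:50-17:00

Bashir in UTC: 08:05-17:00, 17:10-19:45 (subtract 2h to convert from UTC+2).
Lila in UTC: 07:35-10:40, 11:00-19:10 (add 2h to convert from UTC-2).
Priya in UTC: 06:00-10:30, 13:15-18:15 (add 2h to convert from UTC-2).
Esperanza in UTC: 06:00-10:05, 13:15-17:00 (subtract 2h to convert from UTC+2).
Idris in UTC: 06:55-18:10 (add 2h to convert from UTC-2).
Hiro in UTC: 06:35-10:40, 11:00-12:30, 13:50-17:20 (add 2h to convert from UTC-2).
Bashir ∩ Lila: 08:05-10:40, 11:00-17:00, 17:10-19:10.
Bashir ∩ Lila ∩ Priya: 08:05-10:30, 13:15-17:00, 17:10-18:15.
Bashir ∩ Lila ∩ Priya ∩ Esperanza: 08:05-10:05, 13:15-17:00.
Bashir ∩ Lila ∩ Priya ∩ Esperanza ∩ Idris: 08:05-10:05, 13:15-17:00.
Bashir ∩ Lila ∩ Priya ∩ Esperanza ∩ Idris ∩ Hiro: 08:05-10:05, 13:50-17:00.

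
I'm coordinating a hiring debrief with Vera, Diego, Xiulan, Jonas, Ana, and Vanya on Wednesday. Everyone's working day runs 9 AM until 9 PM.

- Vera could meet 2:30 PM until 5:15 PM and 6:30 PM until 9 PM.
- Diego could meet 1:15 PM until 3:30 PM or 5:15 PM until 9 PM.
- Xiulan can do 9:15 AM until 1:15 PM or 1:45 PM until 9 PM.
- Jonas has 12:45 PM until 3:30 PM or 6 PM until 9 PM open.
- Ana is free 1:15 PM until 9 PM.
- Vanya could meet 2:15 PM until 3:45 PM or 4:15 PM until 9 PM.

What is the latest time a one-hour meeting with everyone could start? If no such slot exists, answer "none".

Vera ∩ Diego: 14:30-15:30, 18:30-21:00.
Vera ∩ Diego ∩ Xiulan: 14:30-15:30, 18:30-21:00.
Vera ∩ Diego ∩ Xiulan ∩ Jonas: 14:30-15:30, 18:30-21:00.
Vera ∩ Diego ∩ Xiulan ∩ Jonas ∩ Ana: 14:30-15:30, 18:30-21:00.
Vera ∩ Diego ∩ Xiulan ∩ Jonas ∩ Ana ∩ Vanya: 14:30-15:30, 18:30-21:00.
The last common window of at least 60 minutes is 18:30-21:00; a 60-minute meeting can start as late as 20:00 and still end by 21:00.

20:00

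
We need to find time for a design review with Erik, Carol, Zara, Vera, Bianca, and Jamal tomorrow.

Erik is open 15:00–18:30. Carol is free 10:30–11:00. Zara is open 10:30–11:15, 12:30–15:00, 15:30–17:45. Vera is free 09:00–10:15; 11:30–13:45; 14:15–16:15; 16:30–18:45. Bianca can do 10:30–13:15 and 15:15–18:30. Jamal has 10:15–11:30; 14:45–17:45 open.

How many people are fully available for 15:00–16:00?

Erik, Vera, and Jamal can make the full 15:00-16:00 slot — that's 3.

3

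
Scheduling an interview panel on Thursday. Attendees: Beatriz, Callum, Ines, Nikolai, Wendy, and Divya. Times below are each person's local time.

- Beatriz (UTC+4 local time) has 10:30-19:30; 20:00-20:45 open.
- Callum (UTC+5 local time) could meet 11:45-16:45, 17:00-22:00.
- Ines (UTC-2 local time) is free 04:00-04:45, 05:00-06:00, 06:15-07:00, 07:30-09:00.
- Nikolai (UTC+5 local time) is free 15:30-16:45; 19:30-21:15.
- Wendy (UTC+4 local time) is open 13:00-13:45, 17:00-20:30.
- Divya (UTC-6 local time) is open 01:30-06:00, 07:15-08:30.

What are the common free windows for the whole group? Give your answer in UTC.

none

Beatriz in UTC: 06:30-15:30, 16:00-16:45 (subtract 4h to convert from UTC+4).
Callum in UTC: 06:45-11:45, 12:00-17:00 (subtract 5h to convert from UTC+5).
Ines in UTC: 06:00-06:45, 07:00-08:00, 08:15-09:00, 09:30-11:00 (add 2h to convert from UTC-2).
Nikolai in UTC: 10:30-11:45, 14:30-16:15 (subtract 5h to convert from UTC+5).
Wendy in UTC: 09:00-09:45, 13:00-16:30 (subtract 4h to convert from UTC+4).
Divya in UTC: 07:30-12:00, 13:15-14:30 (add 6h to convert from UTC-6).
Beatriz ∩ Callum: 06:45-11:45, 12:00-15:30, 16:00-16:45.
Beatriz ∩ Callum ∩ Ines: 07:00-08:00, 08:15-09:00, 09:30-11:00.
Beatriz ∩ Callum ∩ Ines ∩ Nikolai: 10:30-11:00.
Beatriz ∩ Callum ∩ Ines ∩ Nikolai ∩ Wendy: ∅.
Beatriz ∩ Callum ∩ Ines ∩ Nikolai ∩ Wendy ∩ Divya: ∅.
There is no time when everyone is free.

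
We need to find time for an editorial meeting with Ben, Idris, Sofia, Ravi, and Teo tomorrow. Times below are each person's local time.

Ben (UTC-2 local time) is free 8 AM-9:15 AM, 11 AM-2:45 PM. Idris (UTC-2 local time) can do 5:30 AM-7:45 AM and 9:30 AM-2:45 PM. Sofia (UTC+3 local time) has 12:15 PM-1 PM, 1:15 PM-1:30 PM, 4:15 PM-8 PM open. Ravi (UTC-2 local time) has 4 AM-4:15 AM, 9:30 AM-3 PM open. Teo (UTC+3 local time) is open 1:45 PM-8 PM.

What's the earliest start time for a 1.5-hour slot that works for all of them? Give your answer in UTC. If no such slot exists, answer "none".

13:15

Ben in UTC: 10:00-11:15, 13:00-16:45 (add 2h to convert from UTC-2).
Idris in UTC: 07:30-09:45, 11:30-16:45 (add 2h to convert from UTC-2).
Sofia in UTC: 09:15-10:00, 10:15-10:30, 13:15-17:00 (subtract 3h to convert from UTC+3).
Ravi in UTC: 06:00-06:15, 11:30-17:00 (add 2h to convert from UTC-2).
Teo in UTC: 10:45-17:00 (subtract 3h to convert from UTC+3).
Ben ∩ Idris: 13:00-16:45.
Ben ∩ Idris ∩ Sofia: 13:15-16:45.
Ben ∩ Idris ∩ Sofia ∩ Ravi: 13:15-16:45.
Ben ∩ Idris ∩ Sofia ∩ Ravi ∩ Teo: 13:15-16:45.
Those are the intersection windows.
The first common window of at least 90 minutes is 13:15-16:45, so the earliest start is 13:15.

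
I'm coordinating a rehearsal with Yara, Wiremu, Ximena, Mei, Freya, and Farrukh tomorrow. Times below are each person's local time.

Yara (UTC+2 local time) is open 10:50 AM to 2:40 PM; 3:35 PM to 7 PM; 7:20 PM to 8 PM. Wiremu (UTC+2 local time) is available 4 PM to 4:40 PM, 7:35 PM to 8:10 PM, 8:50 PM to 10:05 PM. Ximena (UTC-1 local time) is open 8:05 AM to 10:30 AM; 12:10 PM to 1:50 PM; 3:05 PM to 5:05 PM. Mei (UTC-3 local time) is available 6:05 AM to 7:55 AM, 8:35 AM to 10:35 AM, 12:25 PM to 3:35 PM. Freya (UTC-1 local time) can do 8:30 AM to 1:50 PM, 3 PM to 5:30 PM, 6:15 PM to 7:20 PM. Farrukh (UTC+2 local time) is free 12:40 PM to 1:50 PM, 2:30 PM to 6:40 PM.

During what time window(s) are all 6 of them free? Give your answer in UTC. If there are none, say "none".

none

Yara in UTC: 08:50-12:40, 13:35-17:00, 17:20-18:00 (subtract 2h to convert from UTC+2).
Wiremu in UTC: 14:00-14:40, 17:35-18:10, 18:50-20:05 (subtract 2h to convert from UTC+2).
Ximena in UTC: 09:05-11:30, 13:10-14:50, 16:05-18:05 (add 1h to convert from UTC-1).
Mei in UTC: 09:05-10:55, 11:35-13:35, 15:25-18:35 (add 3h to convert from UTC-3).
Freya in UTC: 09:30-14:50, 16:00-18:30, 19:15-20:20 (add 1h to convert from UTC-1).
Farrukh in UTC: 10:40-11:50, 12:30-16:40 (subtract 2h to convert from UTC+2).
Yara ∩ Wiremu: 14:00-14:40, 17:35-18:00.
Yara ∩ Wiremu ∩ Ximena: 14:00-14:40, 17:35-18:00.
Yara ∩ Wiremu ∩ Ximena ∩ Mei: 17:35-18:00.
Yara ∩ Wiremu ∩ Ximena ∩ Mei ∩ Freya: 17:35-18:00.
Yara ∩ Wiremu ∩ Ximena ∩ Mei ∩ Freya ∩ Farrukh: ∅.
There is no time when everyone is free.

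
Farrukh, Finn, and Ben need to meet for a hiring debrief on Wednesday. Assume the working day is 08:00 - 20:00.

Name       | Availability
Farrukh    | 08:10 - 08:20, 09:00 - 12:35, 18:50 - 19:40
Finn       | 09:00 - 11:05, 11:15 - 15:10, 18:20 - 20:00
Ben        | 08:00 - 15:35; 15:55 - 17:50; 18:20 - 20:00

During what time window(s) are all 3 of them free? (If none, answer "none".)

Farrukh ∩ Finn: 09:00-11:05, 11:15-12:35, 18:50-19:40.
Farrukh ∩ Finn ∩ Ben: 09:00-11:05, 11:15-12:35, 18:50-19:40.
Those are the intersection windows.

09:00-11:05, 11:15-12:35, 18:50-19:40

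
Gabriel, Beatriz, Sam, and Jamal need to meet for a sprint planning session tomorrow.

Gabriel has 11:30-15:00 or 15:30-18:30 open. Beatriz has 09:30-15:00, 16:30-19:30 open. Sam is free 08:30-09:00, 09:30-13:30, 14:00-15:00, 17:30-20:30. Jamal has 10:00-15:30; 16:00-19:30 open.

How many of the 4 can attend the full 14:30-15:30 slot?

1

Jamal can make the full 14:30-15:30 slot — that's 1.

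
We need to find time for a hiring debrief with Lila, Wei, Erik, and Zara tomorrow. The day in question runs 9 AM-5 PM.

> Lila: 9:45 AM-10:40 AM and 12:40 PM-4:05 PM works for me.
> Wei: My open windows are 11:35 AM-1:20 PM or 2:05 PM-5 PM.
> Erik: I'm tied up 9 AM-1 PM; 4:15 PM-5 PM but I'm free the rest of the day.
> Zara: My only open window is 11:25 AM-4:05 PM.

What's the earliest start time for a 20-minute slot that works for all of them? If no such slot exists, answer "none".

13:00

Lila free: 09:45-10:40, 12:40-16:05.
Wei free: 11:35-13:20, 14:05-17:00.
Erik free: 13:00-16:15 (invert busy blocks within the working day).
Zara free: 11:25-16:05.
Lila ∩ Wei: 12:40-13:20, 14:05-16:05.
Lila ∩ Wei ∩ Erik: 13:00-13:20, 14:05-16:05.
Lila ∩ Wei ∩ Erik ∩ Zara: 13:00-13:20, 14:05-16:05.
The first common window of at least 20 minutes is 13:00-13:20, so the earliest start is 13:00.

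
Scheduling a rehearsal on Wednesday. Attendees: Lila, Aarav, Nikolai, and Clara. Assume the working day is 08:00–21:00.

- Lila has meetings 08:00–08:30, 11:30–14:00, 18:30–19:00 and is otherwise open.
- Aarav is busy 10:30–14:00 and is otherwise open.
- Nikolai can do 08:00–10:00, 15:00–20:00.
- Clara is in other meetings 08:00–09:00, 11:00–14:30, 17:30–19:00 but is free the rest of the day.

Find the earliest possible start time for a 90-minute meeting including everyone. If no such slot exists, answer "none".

Lila free: 08:30-11:30, 14:00-18:30, 19:00-21:00 (invert busy blocks within the working day).
Aarav free: 08:00-10:30, 14:00-21:00 (invert busy blocks within the working day).
Nikolai free: 08:00-10:00, 15:00-20:00.
Clara free: 09:00-11:00, 14:30-17:30, 19:00-21:00 (invert busy blocks within the working day).
Lila ∩ Aarav: 08:30-10:30, 14:00-18:30, 19:00-21:00.
Lila ∩ Aarav ∩ Nikolai: 08:30-10:00, 15:00-18:30, 19:00-20:00.
Lila ∩ Aarav ∩ Nikolai ∩ Clara: 09:00-10:00, 15:00-17:30, 19:00-20:00.
So the common availability across everyone is 09:00-10:00, 15:00-17:30, 19:00-20:00.
The first common window of at least 90 minutes is 15:00-17:30, so the earliest start is 15:00.

15:00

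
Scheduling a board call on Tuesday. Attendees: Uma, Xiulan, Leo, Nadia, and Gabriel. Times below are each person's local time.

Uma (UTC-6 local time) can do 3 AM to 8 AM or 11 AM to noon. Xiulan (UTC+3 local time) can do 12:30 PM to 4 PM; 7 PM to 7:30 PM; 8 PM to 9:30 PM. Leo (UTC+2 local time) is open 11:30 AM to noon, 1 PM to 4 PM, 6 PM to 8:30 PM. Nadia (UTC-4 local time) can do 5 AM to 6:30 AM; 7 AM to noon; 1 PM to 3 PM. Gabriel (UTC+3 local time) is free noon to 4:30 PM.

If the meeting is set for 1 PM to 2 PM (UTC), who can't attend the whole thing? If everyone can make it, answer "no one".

Gabriel, Xiulan

Uma in UTC: 09:00-14:00, 17:00-18:00 (add 6h to convert from UTC-6).
Xiulan in UTC: 09:30-13:00, 16:00-16:30, 17:00-18:30 (subtract 3h to convert from UTC+3).
Leo in UTC: 09:30-10:00, 11:00-14:00, 16:00-18:30 (subtract 2h to convert from UTC+2).
Nadia in UTC: 09:00-10:30, 11:00-16:00, 17:00-19:00 (add 4h to convert from UTC-4).
Gabriel in UTC: 09:00-13:30 (subtract 3h to convert from UTC+3).
Uma: free for 13:00-14:00. Xiulan: not fully free for 13:00-14:00. Leo: free for 13:00-14:00. Nadia: free for 13:00-14:00. Gabriel: not fully free for 13:00-14:00.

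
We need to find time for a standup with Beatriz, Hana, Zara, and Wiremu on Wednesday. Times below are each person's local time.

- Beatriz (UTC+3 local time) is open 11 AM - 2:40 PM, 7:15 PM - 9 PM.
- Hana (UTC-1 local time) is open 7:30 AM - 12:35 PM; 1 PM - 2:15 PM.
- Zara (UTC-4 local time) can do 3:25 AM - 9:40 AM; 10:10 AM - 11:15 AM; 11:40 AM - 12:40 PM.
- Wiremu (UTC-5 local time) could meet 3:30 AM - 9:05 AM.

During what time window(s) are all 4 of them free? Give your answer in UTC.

Beatriz in UTC: 08:00-11:40, 16:15-18:00 (subtract 3h to convert from UTC+3).
Hana in UTC: 08:30-13:35, 14:00-15:15 (add 1h to convert from UTC-1).
Zara in UTC: 07:25-13:40, 14:10-15:15, 15:40-16:40 (add 4h to convert from UTC-4).
Wiremu in UTC: 08:30-14:05 (add 5h to convert from UTC-5).
Beatriz ∩ Hana: 08:30-11:40.
Beatriz ∩ Hana ∩ Zara: 08:30-11:40.
Beatriz ∩ Hana ∩ Zara ∩ Wiremu: 08:30-11:40.
So the common availability across everyone is 08:30-11:40.

08:30-11:40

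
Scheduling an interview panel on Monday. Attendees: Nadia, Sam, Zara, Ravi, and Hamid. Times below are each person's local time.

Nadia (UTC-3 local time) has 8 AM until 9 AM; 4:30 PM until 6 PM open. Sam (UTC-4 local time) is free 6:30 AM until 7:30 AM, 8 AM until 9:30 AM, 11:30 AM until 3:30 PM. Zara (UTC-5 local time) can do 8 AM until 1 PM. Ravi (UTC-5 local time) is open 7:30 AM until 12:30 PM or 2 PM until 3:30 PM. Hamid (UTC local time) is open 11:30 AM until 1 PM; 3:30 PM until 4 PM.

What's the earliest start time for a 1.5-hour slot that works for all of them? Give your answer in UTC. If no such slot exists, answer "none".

none

Nadia in UTC: 11:00-12:00, 19:30-21:00 (add 3h to convert from UTC-3).
Sam in UTC: 10:30-11:30, 12:00-13:30, 15:30-19:30 (add 4h to convert from UTC-4).
Zara in UTC: 13:00-18:00 (add 5h to convert from UTC-5).
Ravi in UTC: 12:30-17:30, 19:00-20:30 (add 5h to convert from UTC-5).
Hamid in UTC: 11:30-13:00, 15:30-16:00.
Nadia ∩ Sam: 11:00-11:30.
Nadia ∩ Sam ∩ Zara: ∅.
Nadia ∩ Sam ∩ Zara ∩ Ravi: ∅.
Nadia ∩ Sam ∩ Zara ∩ Ravi ∩ Hamid: ∅.
There is no time when everyone is free.
No common window is at least 90 minutes long.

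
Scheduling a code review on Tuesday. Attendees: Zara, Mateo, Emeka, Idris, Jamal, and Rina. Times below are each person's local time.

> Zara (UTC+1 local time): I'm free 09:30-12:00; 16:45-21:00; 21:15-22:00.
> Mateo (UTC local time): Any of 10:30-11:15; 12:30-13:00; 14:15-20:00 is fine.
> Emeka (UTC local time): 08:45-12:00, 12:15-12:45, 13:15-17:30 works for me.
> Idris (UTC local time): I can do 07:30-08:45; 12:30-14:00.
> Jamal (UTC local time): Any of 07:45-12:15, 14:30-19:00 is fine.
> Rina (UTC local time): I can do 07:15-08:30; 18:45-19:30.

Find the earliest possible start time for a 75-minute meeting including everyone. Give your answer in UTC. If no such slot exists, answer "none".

none

Zara in UTC: 08:30-11:00, 15:45-20:00, 20:15-21:00 (subtract 1h to convert from UTC+1).
Mateo in UTC: 10:30-11:15, 12:30-13:00, 14:15-20:00.
Emeka in UTC: 08:45-12:00, 12:15-12:45, 13:15-17:30.
Idris in UTC: 07:30-08:45, 12:30-14:00.
Jamal in UTC: 07:45-12:15, 14:30-19:00.
Rina in UTC: 07:15-08:30, 18:45-19:30.
Zara ∩ Mateo: 10:30-11:00, 15:45-20:00.
Zara ∩ Mateo ∩ Emeka: 10:30-11:00, 15:45-17:30.
Zara ∩ Mateo ∩ Emeka ∩ Idris: ∅.
Zara ∩ Mateo ∩ Emeka ∩ Idris ∩ Jamal: ∅.
Zara ∩ Mateo ∩ Emeka ∩ Idris ∩ Jamal ∩ Rina: ∅.
There is no time when everyone is free.
No common window is at least 75 minutes long.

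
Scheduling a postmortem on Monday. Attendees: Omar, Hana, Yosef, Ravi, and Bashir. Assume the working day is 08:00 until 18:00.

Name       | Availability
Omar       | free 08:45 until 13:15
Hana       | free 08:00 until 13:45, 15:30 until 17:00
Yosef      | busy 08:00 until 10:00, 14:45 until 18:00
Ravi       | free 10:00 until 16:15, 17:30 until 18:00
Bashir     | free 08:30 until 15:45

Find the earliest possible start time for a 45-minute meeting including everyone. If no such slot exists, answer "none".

Omar free: 08:45-13:15.
Hana free: 08:00-13:45, 15:30-17:00.
Yosef free: 10:00-14:45 (invert busy blocks within the working day).
Ravi free: 10:00-16:15, 17:30-18:00.
Bashir free: 08:30-15:45.
Omar ∩ Hana: 08:45-13:15.
Omar ∩ Hana ∩ Yosef: 10:00-13:15.
Omar ∩ Hana ∩ Yosef ∩ Ravi: 10:00-13:15.
Omar ∩ Hana ∩ Yosef ∩ Ravi ∩ Bashir: 10:00-13:15.
So the common availability across everyone is 10:00-13:15.
The first common window of at least 45 minutes is 10:00-13:15, so the earliest start is 10:00.

10:00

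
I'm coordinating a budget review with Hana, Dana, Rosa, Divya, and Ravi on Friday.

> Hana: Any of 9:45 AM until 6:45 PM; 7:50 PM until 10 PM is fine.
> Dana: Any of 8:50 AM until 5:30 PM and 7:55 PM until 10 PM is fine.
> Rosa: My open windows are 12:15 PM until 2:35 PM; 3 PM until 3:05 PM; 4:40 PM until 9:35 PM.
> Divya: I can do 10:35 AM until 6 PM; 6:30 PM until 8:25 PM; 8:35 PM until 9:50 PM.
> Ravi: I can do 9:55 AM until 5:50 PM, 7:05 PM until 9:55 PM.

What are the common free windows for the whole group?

Hana ∩ Dana: 09:45-17:30, 19:55-22:00.
Hana ∩ Dana ∩ Rosa: 12:15-14:35, 15:00-15:05, 16:40-17:30, 19:55-21:35.
Hana ∩ Dana ∩ Rosa ∩ Divya: 12:15-14:35, 15:00-15:05, 16:40-17:30, 19:55-20:25, 20:35-21:35.
Hana ∩ Dana ∩ Rosa ∩ Divya ∩ Ravi: 12:15-14:35, 15:00-15:05, 16:40-17:30, 19:55-20:25, 20:35-21:35.
Those are the intersection windows.

12:15-14:35, 15:00-15:05, 16:40-17:30, 19:55-20:25, 20:35-21:35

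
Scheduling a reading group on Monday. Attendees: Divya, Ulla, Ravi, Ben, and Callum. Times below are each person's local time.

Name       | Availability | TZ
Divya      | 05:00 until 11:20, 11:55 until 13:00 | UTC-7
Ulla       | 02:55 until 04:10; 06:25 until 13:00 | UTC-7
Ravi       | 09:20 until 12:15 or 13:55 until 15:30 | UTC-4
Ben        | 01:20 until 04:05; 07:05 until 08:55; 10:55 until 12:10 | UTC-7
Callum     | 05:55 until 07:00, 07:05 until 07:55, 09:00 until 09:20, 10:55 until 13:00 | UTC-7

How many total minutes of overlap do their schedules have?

90

Divya in UTC: 12:00-18:20, 18:55-20:00 (add 7h to convert from UTC-7).
Ulla in UTC: 09:55-11:10, 13:25-20:00 (add 7h to convert from UTC-7).
Ravi in UTC: 13:20-16:15, 17:55-19:30 (add 4h to convert from UTC-4).
Ben in UTC: 08:20-11:05, 14:05-15:55, 17:55-19:10 (add 7h to convert from UTC-7).
Callum in UTC: 12:55-14:00, 14:05-14:55, 16:00-16:20, 17:55-20:00 (add 7h to convert from UTC-7).
Divya ∩ Ulla: 13:25-18:20, 18:55-20:00.
Divya ∩ Ulla ∩ Ravi: 13:25-16:15, 17:55-18:20, 18:55-19:30.
Divya ∩ Ulla ∩ Ravi ∩ Ben: 14:05-15:55, 17:55-18:20, 18:55-19:10.
Divya ∩ Ulla ∩ Ravi ∩ Ben ∩ Callum: 14:05-14:55, 17:55-18:20, 18:55-19:10.
Summing the common windows: 50 + 25 + 15 = 90 minutes.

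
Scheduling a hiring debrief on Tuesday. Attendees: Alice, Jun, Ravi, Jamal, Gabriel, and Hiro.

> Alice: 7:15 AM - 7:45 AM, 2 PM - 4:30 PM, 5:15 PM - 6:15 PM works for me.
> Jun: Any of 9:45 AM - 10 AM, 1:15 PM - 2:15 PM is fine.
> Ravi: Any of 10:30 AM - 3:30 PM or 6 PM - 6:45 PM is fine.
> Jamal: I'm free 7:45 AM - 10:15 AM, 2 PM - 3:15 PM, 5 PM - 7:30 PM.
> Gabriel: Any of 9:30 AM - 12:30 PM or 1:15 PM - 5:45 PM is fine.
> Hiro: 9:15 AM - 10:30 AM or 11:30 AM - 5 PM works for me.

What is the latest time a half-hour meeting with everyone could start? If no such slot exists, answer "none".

Alice ∩ Jun: 14:00-14:15.
Alice ∩ Jun ∩ Ravi: 14:00-14:15.
Alice ∩ Jun ∩ Ravi ∩ Jamal: 14:00-14:15.
Alice ∩ Jun ∩ Ravi ∩ Jamal ∩ Gabriel: 14:00-14:15.
Alice ∩ Jun ∩ Ravi ∩ Jamal ∩ Gabriel ∩ Hiro: 14:00-14:15.
Those are the intersection windows.
No common window is at least 30 minutes long.

none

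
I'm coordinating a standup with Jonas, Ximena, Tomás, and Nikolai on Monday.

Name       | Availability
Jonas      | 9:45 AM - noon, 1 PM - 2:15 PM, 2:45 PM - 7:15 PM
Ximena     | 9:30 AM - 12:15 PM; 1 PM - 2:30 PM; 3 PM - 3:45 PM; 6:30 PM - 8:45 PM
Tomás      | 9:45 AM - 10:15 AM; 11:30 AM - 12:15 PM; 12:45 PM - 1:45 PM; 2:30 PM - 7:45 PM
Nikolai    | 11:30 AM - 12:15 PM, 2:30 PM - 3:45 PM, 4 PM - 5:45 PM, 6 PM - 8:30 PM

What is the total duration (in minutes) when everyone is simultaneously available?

120

Jonas ∩ Ximena: 09:45-12:00, 13:00-14:15, 15:00-15:45, 18:30-19:15.
Jonas ∩ Ximena ∩ Tomás: 09:45-10:15, 11:30-12:00, 13:00-13:45, 15:00-15:45, 18:30-19:15.
Jonas ∩ Ximena ∩ Tomás ∩ Nikolai: 11:30-12:00, 15:00-15:45, 18:30-19:15.
Summing the common windows: 30 + 45 + 45 = 120 minutes.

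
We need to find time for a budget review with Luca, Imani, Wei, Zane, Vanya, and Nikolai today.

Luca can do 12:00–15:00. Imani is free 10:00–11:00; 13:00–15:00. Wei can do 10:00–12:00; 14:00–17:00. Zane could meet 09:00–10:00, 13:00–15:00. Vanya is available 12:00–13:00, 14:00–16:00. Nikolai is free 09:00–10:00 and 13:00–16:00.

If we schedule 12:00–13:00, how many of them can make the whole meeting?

Luca and Vanya can make the full 12:00-13:00 slot — that's 2.

2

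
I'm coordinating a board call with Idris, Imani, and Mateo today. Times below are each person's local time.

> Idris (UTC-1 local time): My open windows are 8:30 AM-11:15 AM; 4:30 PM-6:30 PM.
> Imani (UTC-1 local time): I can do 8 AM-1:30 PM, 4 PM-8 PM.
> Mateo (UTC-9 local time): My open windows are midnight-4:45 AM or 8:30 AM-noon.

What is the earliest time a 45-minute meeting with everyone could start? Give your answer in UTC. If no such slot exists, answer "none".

Idris in UTC: 09:30-12:15, 17:30-19:30 (add 1h to convert from UTC-1).
Imani in UTC: 09:00-14:30, 17:00-21:00 (add 1h to convert from UTC-1).
Mateo in UTC: 09:00-13:45, 17:30-21:00 (add 9h to convert from UTC-9).
Idris ∩ Imani: 09:30-12:15, 17:30-19:30.
Idris ∩ Imani ∩ Mateo: 09:30-12:15, 17:30-19:30.
The first common window of at least 45 minutes is 09:30-12:15, so the earliest start is 09:30.

09:30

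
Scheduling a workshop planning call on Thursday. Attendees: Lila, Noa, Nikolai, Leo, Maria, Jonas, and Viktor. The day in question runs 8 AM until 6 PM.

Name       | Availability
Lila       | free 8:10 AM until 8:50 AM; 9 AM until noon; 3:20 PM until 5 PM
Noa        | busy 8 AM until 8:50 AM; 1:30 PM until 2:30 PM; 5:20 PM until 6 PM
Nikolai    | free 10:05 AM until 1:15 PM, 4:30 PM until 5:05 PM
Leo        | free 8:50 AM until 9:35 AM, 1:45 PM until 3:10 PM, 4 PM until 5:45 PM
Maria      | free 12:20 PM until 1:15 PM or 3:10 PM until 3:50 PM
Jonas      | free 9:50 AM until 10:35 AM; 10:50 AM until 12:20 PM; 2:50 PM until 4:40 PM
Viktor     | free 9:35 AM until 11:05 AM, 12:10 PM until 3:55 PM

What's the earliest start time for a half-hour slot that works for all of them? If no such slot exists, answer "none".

none

Lila free: 08:10-08:50, 09:00-12:00, 15:20-17:00.
Noa free: 08:50-13:30, 14:30-17:20 (invert busy blocks within the working day).
Nikolai free: 10:05-13:15, 16:30-17:05.
Leo free: 08:50-09:35, 13:45-15:10, 16:00-17:45.
Maria free: 12:20-13:15, 15:10-15:50.
Jonas free: 09:50-10:35, 10:50-12:20, 14:50-16:40.
Viktor free: 09:35-11:05, 12:10-15:55.
Lila ∩ Noa: 09:00-12:00, 15:20-17:00.
Lila ∩ Noa ∩ Nikolai: 10:05-12:00, 16:30-17:00.
Lila ∩ Noa ∩ Nikolai ∩ Leo: 16:30-17:00.
Lila ∩ Noa ∩ Nikolai ∩ Leo ∩ Maria: ∅.
Lila ∩ Noa ∩ Nikolai ∩ Leo ∩ Maria ∩ Jonas: ∅.
Lila ∩ Noa ∩ Nikolai ∩ Leo ∩ Maria ∩ Jonas ∩ Viktor: ∅.
There is no time when everyone is free.
No common window is at least 30 minutes long.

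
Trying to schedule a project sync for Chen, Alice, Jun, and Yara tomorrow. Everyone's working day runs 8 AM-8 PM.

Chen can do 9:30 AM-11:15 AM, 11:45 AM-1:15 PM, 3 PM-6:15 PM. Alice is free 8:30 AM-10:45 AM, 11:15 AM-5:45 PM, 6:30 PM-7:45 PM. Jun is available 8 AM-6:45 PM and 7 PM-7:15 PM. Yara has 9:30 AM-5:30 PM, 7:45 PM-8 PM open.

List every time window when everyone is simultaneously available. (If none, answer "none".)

Chen ∩ Alice: 09:30-10:45, 11:45-13:15, 15:00-17:45.
Chen ∩ Alice ∩ Jun: 09:30-10:45, 11:45-13:15, 15:00-17:45.
Chen ∩ Alice ∩ Jun ∩ Yara: 09:30-10:45, 11:45-13:15, 15:00-17:30.
So the common availability across everyone is 09:30-10:45, 11:45-13:15, 15:00-17:30.

09:30-10:45, 11:45-13:15, 15:00-17:30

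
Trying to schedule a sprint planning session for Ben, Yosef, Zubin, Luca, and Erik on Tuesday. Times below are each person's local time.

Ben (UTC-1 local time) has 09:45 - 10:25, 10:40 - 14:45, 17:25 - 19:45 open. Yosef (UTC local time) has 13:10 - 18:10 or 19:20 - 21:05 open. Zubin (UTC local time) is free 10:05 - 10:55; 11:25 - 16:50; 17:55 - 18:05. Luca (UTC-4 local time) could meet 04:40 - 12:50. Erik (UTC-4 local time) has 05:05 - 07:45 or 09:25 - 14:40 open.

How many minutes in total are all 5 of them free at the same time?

Ben in UTC: 10:45-11:25, 11:40-15:45, 18:25-20:45 (add 1h to convert from UTC-1).
Yosef in UTC: 13:10-18:10, 19:20-21:05.
Zubin in UTC: 10:05-10:55, 11:25-16:50, 17:55-18:05.
Luca in UTC: 08:40-16:50 (add 4h to convert from UTC-4).
Erik in UTC: 09:05-11:45, 13:25-18:40 (add 4h to convert from UTC-4).
Ben ∩ Yosef: 13:10-15:45, 19:20-20:45.
Ben ∩ Yosef ∩ Zubin: 13:10-15:45.
Ben ∩ Yosef ∩ Zubin ∩ Luca: 13:10-15:45.
Ben ∩ Yosef ∩ Zubin ∩ Luca ∩ Erik: 13:25-15:45.
That's a single block of 140 minutes.

140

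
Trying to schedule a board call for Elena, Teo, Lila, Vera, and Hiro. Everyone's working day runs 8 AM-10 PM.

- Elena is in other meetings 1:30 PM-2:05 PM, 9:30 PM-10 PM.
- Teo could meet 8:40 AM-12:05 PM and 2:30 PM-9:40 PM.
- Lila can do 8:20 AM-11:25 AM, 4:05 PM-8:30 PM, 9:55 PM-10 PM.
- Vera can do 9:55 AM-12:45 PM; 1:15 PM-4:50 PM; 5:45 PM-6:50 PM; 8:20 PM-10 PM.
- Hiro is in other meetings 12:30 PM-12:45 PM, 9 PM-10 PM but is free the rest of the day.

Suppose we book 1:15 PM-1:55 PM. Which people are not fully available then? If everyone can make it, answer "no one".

Elena free: 08:00-13:30, 14:05-21:30 (invert busy blocks within the working day).
Teo free: 08:40-12:05, 14:30-21:40.
Lila free: 08:20-11:25, 16:05-20:30, 21:55-22:00.
Vera free: 09:55-12:45, 13:15-16:50, 17:45-18:50, 20:20-22:00.
Hiro free: 08:00-12:30, 12:45-21:00 (invert busy blocks within the working day).
Elena: not fully free for 13:15-13:55. Teo: not fully free for 13:15-13:55. Lila: not fully free for 13:15-13:55. Vera: free for 13:15-13:55. Hiro: free for 13:15-13:55.

Elena, Lila, Teo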